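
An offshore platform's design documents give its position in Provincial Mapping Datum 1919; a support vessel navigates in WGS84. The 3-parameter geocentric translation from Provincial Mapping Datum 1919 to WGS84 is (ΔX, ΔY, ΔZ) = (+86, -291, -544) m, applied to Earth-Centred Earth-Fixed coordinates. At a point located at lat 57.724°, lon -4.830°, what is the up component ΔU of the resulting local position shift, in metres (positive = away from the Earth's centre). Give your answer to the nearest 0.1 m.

At φ = 57.724°, λ = -4.830°: sin φ = 0.845486, cos φ = 0.533998, sin λ = -0.084200, cos λ = 0.996449.
ΔU = cos φ cos λ·ΔX + cos φ sin λ·ΔY + sin φ·ΔZ = (0.533998)(0.996449)(86) + (0.533998)(-0.084200)(-291) + (0.845486)(-544) = -401.10 m.

ΔU = -401.1 m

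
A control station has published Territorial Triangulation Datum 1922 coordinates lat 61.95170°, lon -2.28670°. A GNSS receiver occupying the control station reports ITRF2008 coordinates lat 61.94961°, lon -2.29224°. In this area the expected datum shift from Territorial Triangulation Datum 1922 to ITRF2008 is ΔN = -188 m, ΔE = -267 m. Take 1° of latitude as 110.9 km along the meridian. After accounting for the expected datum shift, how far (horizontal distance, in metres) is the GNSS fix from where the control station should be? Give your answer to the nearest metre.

Observed coordinate differences: Δφ = -0.00209°, Δλ = -0.00554°.
Converting to metres (1° lat = 110900 m, cos φ = 0.470216): observed ΔN = -231.8 m, observed ΔE = -288.9 m.
Subtracting the expected shift leaves a residual of -231.8 − (-188) = -43.8 m north and -288.9 − (-267) = -21.9 m east.
Residual distance = √((-43.8)² + (-21.9)²) = 49.0 m.

49 m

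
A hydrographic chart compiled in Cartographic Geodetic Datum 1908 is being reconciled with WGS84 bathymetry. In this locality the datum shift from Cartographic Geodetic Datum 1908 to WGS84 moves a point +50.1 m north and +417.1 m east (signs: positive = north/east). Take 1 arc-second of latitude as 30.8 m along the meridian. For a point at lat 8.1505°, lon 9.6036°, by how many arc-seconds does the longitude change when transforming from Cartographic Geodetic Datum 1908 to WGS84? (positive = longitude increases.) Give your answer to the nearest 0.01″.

At latitude 8.1505°, cos φ = 0.989899.
1″ of longitude at this latitude = 30.80 × cos φ = 30.4889 m, so Δλ = 417.1 / 30.4889 = 13.680″.

Δλ = 13.68″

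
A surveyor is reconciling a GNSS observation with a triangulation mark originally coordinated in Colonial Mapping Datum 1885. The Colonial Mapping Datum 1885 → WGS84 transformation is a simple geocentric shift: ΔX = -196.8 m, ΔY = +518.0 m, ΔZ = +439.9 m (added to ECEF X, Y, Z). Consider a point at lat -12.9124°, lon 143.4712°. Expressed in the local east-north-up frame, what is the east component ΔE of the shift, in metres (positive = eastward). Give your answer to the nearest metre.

At φ = -12.9124°, λ = 143.4712°: sin φ = -0.223461, cos φ = 0.974713, sin λ = 0.595227, cos λ = -0.803558.
ΔE = −sin λ·ΔX + cos λ·ΔY = −(0.595227)·(-196.8) + (-0.803558)·(518.0) = -299.10 m.

ΔE = -299 m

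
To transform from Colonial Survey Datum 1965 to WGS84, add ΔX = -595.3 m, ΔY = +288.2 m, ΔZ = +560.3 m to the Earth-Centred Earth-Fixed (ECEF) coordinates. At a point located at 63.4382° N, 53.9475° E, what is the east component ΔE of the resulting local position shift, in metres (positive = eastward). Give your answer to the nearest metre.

ΔE = 651 m

At φ = 63.4382°, λ = 53.9475°: sin φ = 0.894453, cos φ = 0.447163, sin λ = 0.808478, cos λ = 0.588526.
ΔE = −sin λ·ΔX + cos λ·ΔY = −(0.808478)·(-595.3) + (0.588526)·(288.2) = 650.90 m.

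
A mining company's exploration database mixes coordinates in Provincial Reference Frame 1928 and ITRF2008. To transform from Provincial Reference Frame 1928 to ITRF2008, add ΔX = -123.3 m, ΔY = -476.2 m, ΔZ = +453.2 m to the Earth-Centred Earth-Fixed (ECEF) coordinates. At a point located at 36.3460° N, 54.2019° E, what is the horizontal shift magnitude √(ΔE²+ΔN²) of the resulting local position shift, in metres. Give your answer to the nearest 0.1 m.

661.2 m

At φ = 36.3460°, λ = 54.2019°: sin φ = 0.592660, cos φ = 0.805453, sin λ = 0.811083, cos λ = 0.584931.
ΔE = −sin λ·ΔX + cos λ·ΔY = −(0.811083)·(-123.3) + (0.584931)·(-476.2) = -178.54 m.
ΔN = −sin φ cos λ·ΔX − sin φ sin λ·ΔY + cos φ·ΔZ = −(0.592660)(0.584931)(-123.3) − (0.592660)(0.811083)(-476.2) + (0.805453)(453.2) = 636.68 m.
Horizontal magnitude = √(ΔE² + ΔN²) = √((-178.54)² + 636.68²) = 661.24 m.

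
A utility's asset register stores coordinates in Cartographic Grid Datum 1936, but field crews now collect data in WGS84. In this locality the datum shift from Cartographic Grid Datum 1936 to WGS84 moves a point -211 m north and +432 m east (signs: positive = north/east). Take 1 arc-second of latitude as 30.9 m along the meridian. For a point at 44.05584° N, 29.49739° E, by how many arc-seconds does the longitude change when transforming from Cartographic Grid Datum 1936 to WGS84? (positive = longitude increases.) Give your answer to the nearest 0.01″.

Δλ = 19.45″

At latitude 44.05584°, cos φ = 0.718662.
1″ of longitude at this latitude = 30.90 × cos φ = 22.2067 m, so Δλ = 432.0 / 22.2067 = 19.454″.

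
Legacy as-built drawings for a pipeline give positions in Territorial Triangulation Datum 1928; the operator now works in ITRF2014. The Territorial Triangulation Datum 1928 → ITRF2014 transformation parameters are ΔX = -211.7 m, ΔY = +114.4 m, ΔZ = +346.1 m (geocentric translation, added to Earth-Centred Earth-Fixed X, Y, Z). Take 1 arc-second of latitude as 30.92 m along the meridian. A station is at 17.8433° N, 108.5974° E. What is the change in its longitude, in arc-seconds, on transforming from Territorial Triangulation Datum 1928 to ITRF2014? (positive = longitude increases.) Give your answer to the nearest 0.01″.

Δλ = 5.58″

sin φ = 0.306415, cos φ = 0.951898, sin λ = 0.947783, cos λ = -0.318916.
East component: ΔE = −sin λ·ΔX + cos λ·ΔY = −(0.947783)(-211.7) + (-0.318916)(114.4) = 164.16 m.
1° of latitude spans 3600 × 30.92 = 111312 m; at latitude φ, 1° of longitude spans that × cos φ = 105957.7 m, so Δλ = 164.16 / 105957.7 × 3600 = 5.578″.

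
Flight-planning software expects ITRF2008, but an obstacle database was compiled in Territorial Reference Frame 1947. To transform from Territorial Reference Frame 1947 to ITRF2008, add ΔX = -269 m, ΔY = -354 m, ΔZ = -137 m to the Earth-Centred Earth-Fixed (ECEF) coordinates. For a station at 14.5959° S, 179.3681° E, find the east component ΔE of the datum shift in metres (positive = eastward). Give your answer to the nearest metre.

The local east axis at (φ, λ) is (−sin λ, cos λ, 0), so ΔE = −sin(179.3681°)·(-269) + cos(179.3681°)·(-354) = 356.95 m.

ΔE = 357 m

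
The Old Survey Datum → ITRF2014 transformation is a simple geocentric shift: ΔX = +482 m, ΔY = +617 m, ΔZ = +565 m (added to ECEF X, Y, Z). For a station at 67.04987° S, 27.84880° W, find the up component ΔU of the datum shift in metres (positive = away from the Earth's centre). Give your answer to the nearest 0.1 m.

The local up (radial) axis is (cos φ cos λ, cos φ sin λ, sin φ), giving ΔU = 166.179 − 112.388 − 520.277 = -466.49 m.

ΔU = -466.5 m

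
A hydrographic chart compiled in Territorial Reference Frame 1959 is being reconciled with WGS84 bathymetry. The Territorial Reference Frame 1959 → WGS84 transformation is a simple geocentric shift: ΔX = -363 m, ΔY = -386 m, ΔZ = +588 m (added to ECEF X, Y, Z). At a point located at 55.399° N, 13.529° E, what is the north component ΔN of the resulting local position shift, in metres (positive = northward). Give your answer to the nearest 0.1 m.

ΔN = 698.7 m

The local north axis is (−sin φ cos λ, −sin φ sin λ, cos φ), giving ΔN = 290.504 + 74.328 + 333.901 = 698.73 m.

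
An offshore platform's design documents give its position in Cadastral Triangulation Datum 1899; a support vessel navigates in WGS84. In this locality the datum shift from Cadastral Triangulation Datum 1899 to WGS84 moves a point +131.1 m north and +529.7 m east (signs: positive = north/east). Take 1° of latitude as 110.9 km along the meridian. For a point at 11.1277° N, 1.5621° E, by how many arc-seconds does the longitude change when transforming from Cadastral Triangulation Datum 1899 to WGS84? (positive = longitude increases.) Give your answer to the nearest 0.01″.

At latitude 11.1277°, cos φ = 0.981199.
1° of longitude at this latitude = 110.9 × cos φ = 108.82 km, so Δλ = 529.7 / 108815.0 = 0.0048679° = 17.524″.

Δλ = 17.52″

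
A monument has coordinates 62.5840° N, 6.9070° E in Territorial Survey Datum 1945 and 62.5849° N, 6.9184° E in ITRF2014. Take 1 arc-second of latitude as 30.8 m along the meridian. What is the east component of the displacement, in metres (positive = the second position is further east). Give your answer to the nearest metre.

Δφ = 62.5849° − 62.5840° = +0.0009°; Δλ = 6.9184° − 6.9070° = +0.0114°.
1° of latitude = 3600 × 30.80 = 110880 m.
ΔN = Δφ × 110880 = 99.8 m; ΔE = Δλ × 110880 × cos(62.5840°) = +0.0114 × 110880 × 0.460448 = 582.0 m.

ΔE = 582 m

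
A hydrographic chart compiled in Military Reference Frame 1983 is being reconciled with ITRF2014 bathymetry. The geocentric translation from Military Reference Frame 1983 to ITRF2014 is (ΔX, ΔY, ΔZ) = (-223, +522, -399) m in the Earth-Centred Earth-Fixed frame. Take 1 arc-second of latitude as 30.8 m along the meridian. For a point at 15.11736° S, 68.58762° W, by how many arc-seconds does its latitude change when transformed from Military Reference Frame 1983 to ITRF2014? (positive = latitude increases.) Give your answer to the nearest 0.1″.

Δφ = -17.3″

sin φ = -0.260797, cos φ = 0.965394, sin λ = -0.930977, cos λ = 0.365078.
North component: ΔN = −sin φ cos λ·ΔX − sin φ sin λ·ΔY + cos φ·ΔZ = −(-0.260797)(0.365078)(-223) − (-0.260797)(-0.930977)(522) + (0.965394)(-399) = -533.16 m.
1° of latitude spans 3600 × 30.80 = 110880 m, so Δφ = -533.16 / 110880 × 3600 = -17.311″.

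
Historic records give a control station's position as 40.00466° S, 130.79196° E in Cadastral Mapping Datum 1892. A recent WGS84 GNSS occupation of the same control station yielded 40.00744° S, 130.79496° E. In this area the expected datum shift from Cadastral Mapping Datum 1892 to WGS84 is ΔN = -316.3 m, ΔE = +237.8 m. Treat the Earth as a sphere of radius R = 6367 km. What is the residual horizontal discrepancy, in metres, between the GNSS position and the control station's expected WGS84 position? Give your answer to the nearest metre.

Observed coordinate differences: Δφ = -0.00278°, Δλ = +0.00300°.
Converting to metres (1° lat = 111125 m, cos φ = 0.765992): observed ΔN = -308.9 m, observed ΔE = 255.4 m.
Subtracting the expected shift leaves a residual of -308.9 − (-316.3) = 7.4 m north and 255.4 − (237.8) = 17.6 m east.
Residual distance = √(7.4² + 17.6²) = 19.0 m.

19 m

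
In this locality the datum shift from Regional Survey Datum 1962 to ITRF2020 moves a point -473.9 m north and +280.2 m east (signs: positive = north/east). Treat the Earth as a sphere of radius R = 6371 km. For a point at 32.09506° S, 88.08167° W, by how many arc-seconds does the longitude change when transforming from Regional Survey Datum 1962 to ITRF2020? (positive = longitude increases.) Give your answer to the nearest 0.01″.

Δλ = 10.71″

At latitude -32.09506°, cos φ = 0.847168.
One radian of longitude at latitude φ spans R cos φ, so Δλ = ΔE / (R cos φ) = 280.2 / (6371000 × 0.847168) = 5.1915e-05 rad = 10.708″.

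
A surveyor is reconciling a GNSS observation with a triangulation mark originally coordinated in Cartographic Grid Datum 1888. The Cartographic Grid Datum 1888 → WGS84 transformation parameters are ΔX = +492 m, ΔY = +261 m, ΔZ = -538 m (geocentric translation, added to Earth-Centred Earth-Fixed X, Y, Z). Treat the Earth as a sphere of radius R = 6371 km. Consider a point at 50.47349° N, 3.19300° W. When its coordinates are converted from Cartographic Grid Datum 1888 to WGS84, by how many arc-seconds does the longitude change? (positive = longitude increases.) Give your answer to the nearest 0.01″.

sin φ = 0.771330, cos φ = 0.636435, sin λ = -0.055700, cos λ = 0.998448.
East component: ΔE = −sin λ·ΔX + cos λ·ΔY = −(-0.055700)(492) + (0.998448)(261) = 288.00 m.
1° of latitude spans πR/180 = 111195 m; at latitude φ, 1° of longitude spans that × cos φ = 70768.4 m, so Δλ = 288.00 / 70768.4 × 3600 = 14.651″.

Δλ = 14.65″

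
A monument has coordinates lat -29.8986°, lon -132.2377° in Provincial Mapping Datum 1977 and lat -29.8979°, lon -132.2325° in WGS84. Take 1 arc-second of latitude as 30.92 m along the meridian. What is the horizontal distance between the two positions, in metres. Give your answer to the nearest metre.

Δφ = -29.8979° − -29.8986° = +0.0007°; Δλ = -132.2325° − -132.2377° = +0.0052°.
1° of latitude = 3600 × 30.92 = 111312 m.
ΔN = Δφ × 111312 = 77.9 m; ΔE = Δλ × 111312 × cos(-29.8986°) = +0.0052 × 111312 × 0.866909 = 501.8 m.
Distance = √(ΔE² + ΔN²) = √(501.8² + 77.9²) = 507.8 m.

508 m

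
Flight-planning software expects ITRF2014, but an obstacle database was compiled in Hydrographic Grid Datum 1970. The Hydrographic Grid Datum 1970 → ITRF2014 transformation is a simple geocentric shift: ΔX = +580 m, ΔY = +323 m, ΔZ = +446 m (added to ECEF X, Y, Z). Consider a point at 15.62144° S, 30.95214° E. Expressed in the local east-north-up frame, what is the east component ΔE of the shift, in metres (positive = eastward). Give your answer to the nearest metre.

ΔE = -21 m

At φ = -15.62144°, λ = 30.95214°: sin φ = -0.269280, cos φ = 0.963062, sin λ = 0.514322, cos λ = 0.857597.
ΔE = −sin λ·ΔX + cos λ·ΔY = −(0.514322)·(580) + (0.857597)·(323) = -21.30 m.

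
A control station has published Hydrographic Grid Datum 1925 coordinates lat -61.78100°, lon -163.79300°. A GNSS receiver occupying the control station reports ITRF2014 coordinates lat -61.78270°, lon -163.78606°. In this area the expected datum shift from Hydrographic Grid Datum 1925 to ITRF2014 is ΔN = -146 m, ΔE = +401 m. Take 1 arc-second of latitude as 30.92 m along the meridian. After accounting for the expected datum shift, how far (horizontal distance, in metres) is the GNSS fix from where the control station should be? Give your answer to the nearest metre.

56 m

Observed coordinate differences: Δφ = -0.00170°, Δλ = +0.00694°.
Converting to metres (1° lat = 111312 m, cos φ = 0.472843): observed ΔN = -189.2 m, observed ΔE = 365.3 m.
Subtracting the expected shift leaves a residual of -189.2 − (-146) = -43.2 m north and 365.3 − (401) = -35.7 m east.
Residual distance = √((-43.2)² + (-35.7)²) = 56.1 m.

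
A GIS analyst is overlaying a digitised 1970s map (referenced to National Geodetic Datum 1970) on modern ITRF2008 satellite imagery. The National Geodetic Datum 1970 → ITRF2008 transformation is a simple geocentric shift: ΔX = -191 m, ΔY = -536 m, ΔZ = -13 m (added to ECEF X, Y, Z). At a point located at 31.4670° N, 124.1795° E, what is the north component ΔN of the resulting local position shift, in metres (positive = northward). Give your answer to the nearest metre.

The local north axis is (−sin φ cos λ, −sin φ sin λ, cos φ), giving ΔN = -56.012 + 231.470 − 11.088 = 164.37 m.

ΔN = 164 m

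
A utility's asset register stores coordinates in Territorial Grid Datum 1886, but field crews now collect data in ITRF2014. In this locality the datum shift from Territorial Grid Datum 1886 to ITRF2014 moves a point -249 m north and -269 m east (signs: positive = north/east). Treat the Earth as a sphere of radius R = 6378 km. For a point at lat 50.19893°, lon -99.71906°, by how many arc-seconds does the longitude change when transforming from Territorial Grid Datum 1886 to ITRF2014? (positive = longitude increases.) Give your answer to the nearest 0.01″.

Δλ = -13.59″

At latitude 50.19893°, cos φ = 0.640124.
One radian of longitude at latitude φ spans R cos φ, so Δλ = ΔE / (R cos φ) = -269.0 / (6378000 × 0.640124) = -6.5888e-05 rad = -13.590″.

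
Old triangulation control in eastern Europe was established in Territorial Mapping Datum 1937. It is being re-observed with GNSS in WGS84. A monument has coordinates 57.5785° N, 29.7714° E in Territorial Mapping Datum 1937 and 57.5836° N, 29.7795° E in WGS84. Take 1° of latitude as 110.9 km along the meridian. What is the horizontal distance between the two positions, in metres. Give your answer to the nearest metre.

Δφ = 57.5836° − 57.5785° = +0.0051°; Δλ = 29.7795° − 29.7714° = +0.0081°.
ΔN = Δφ × 110900 = 565.6 m; ΔE = Δλ × 110900 × cos(57.5785°) = +0.0081 × 110900 × 0.536144 = 481.6 m.
Distance = √(ΔE² + ΔN²) = √(481.6² + 565.6²) = 742.9 m.

743 m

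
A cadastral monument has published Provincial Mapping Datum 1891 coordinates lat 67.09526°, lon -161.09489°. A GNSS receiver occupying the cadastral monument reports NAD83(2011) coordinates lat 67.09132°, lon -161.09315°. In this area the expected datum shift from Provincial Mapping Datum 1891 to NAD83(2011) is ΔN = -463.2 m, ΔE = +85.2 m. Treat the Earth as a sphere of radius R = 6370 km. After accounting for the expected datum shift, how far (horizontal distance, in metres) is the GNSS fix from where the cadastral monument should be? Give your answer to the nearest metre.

Observed coordinate differences: Δφ = -0.00394°, Δλ = +0.00174°.
Converting to metres (1° lat = 111177 m, cos φ = 0.389200): observed ΔN = -438.0 m, observed ΔE = 75.3 m.
Subtracting the expected shift leaves a residual of -438.0 − (-463.2) = 25.2 m north and 75.3 − (85.2) = -9.9 m east.
Residual distance = √(25.2² + (-9.9)²) = 27.0 m.

27 m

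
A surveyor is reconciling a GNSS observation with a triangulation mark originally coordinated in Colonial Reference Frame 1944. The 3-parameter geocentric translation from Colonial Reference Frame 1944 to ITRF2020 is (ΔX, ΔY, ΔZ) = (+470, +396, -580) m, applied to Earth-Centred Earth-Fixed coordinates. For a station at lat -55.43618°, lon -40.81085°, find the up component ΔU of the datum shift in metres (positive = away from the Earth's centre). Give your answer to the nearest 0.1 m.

The local up (radial) axis is (cos φ cos λ, cos φ sin λ, sin φ), giving ΔU = 201.814 − 146.830 + 477.627 = 532.61 m.

ΔU = 532.6 m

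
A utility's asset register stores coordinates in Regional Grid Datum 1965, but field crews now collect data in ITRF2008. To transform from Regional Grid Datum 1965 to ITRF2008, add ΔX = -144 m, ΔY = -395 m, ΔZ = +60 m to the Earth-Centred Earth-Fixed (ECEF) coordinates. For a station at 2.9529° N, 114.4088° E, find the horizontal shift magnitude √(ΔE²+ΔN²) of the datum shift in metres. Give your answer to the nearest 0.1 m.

The local east axis at (φ, λ) is (−sin λ, cos λ, 0), so ΔE = −sin(114.4088°)·(-144) + cos(114.4088°)·(-395) = 294.36 m.
The local north axis is (−sin φ cos λ, −sin φ sin λ, cos φ), giving ΔN = -3.066 + 18.530 + 59.920 = 75.38 m.
Horizontal magnitude = √(ΔE² + ΔN²) = √(294.36² + 75.38²) = 303.86 m.

303.9 m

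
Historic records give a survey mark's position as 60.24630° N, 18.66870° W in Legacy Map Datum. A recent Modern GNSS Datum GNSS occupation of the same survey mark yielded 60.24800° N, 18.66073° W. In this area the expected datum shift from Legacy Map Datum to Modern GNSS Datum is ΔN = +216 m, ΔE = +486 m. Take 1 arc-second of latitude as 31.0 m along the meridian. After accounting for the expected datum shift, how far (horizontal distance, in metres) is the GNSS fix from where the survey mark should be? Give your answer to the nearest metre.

52 m

Observed coordinate differences: Δφ = +0.00170°, Δλ = +0.00797°.
Converting to metres (1° lat = 111600 m, cos φ = 0.496273): observed ΔN = 189.7 m, observed ΔE = 441.4 m.
Subtracting the expected shift leaves a residual of 189.7 − (216) = -26.3 m north and 441.4 − (486) = -44.6 m east.
Residual distance = √((-26.3)² + (-44.6)²) = 51.8 m.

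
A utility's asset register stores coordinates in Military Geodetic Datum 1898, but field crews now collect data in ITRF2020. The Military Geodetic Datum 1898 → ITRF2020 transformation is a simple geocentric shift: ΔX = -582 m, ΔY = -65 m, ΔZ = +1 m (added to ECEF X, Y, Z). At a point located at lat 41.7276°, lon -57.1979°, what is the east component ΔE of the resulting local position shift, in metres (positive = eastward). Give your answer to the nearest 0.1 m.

The local east axis at (φ, λ) is (−sin λ, cos λ, 0), so ΔE = −sin(-57.1979°)·(-582) + cos(-57.1979°)·(-65) = -524.41 m.

ΔE = -524.4 m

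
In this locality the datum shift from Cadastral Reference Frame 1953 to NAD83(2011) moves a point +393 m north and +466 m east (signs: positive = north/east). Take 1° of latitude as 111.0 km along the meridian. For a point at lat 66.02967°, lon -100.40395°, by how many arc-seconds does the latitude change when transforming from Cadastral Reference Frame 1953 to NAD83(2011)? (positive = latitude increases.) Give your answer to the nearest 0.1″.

Δφ = 12.7″

1° of latitude = 111.0 km, so Δφ = 393.0 / 111000 = 0.0035405° = 12.746″.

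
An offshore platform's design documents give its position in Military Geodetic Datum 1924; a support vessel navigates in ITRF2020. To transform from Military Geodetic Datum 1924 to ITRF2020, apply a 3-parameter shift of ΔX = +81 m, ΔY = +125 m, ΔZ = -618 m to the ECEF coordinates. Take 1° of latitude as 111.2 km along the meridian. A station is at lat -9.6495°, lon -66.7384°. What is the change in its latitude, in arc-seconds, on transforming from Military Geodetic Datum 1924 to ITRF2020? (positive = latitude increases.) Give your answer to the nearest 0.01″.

Δφ = -20.17″

sin φ = -0.167621, cos φ = 0.985852, sin λ = -0.918711, cos λ = 0.394930.
North component: ΔN = −sin φ cos λ·ΔX − sin φ sin λ·ΔY + cos φ·ΔZ = −(-0.167621)(0.394930)(81) − (-0.167621)(-0.918711)(125) + (0.985852)(-618) = -623.14 m.
1° of latitude spans 111200 m, so Δφ = -623.14 / 111200 × 3600 = -20.174″.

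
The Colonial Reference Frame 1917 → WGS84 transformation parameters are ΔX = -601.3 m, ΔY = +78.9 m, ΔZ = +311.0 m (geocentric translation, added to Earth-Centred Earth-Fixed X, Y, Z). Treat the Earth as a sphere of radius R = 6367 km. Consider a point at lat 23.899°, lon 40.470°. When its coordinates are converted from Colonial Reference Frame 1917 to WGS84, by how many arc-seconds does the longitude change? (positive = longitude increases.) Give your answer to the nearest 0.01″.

sin φ = 0.405126, cos φ = 0.914261, sin λ = 0.649050, cos λ = 0.760746.
East component: ΔE = −sin λ·ΔX + cos λ·ΔY = −(0.649050)(-601.3) + (0.760746)(78.9) = 450.30 m.
1° of latitude spans πR/180 = 111125 m; at latitude φ, 1° of longitude spans that × cos φ = 101597.4 m, so Δλ = 450.30 / 101597.4 × 3600 = 15.956″.

Δλ = 15.96″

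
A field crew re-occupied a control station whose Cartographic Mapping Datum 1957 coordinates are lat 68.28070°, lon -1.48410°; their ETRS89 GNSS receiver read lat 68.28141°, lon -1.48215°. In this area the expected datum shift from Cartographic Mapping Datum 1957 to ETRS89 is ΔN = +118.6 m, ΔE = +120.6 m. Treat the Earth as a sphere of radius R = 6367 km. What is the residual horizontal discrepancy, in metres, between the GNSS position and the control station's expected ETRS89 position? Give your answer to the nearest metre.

Observed coordinate differences: Δφ = +0.00071°, Δλ = +0.00195°.
Converting to metres (1° lat = 111125 m, cos φ = 0.370060): observed ΔN = 78.9 m, observed ΔE = 80.2 m.
Subtracting the expected shift leaves a residual of 78.9 − (118.6) = -39.7 m north and 80.2 − (120.6) = -40.4 m east.
Residual distance = √((-39.7)² + (-40.4)²) = 56.6 m.

57 m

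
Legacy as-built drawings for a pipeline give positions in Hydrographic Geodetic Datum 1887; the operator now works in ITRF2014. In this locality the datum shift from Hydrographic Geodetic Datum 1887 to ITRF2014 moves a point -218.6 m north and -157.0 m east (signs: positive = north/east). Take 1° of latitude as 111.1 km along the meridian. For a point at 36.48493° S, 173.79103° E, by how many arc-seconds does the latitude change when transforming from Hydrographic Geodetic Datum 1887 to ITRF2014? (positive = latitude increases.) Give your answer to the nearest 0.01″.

Δφ = -7.08″

1° of latitude = 111.1 km, so Δφ = -218.6 / 111100 = -0.0019676° = -7.083″.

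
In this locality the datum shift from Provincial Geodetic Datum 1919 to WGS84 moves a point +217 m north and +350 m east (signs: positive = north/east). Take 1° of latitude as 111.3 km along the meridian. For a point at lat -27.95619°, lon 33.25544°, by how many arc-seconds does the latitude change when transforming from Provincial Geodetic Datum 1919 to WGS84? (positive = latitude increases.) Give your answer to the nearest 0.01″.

1° of latitude = 111.3 km, so Δφ = 217.0 / 111300 = 0.0019497° = 7.019″.

Δφ = 7.02″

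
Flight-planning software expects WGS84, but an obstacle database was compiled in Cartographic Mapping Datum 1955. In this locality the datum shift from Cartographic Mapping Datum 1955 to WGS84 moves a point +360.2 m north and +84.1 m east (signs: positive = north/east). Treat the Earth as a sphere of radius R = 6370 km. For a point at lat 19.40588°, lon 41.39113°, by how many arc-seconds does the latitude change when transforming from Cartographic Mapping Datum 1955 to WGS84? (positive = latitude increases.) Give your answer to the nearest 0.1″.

On a sphere of radius R, 1 rad of latitude = R, so Δφ = ΔN / R = 360.2 / 6370000 = 5.6546e-05 rad = 11.664″.

Δφ = 11.7″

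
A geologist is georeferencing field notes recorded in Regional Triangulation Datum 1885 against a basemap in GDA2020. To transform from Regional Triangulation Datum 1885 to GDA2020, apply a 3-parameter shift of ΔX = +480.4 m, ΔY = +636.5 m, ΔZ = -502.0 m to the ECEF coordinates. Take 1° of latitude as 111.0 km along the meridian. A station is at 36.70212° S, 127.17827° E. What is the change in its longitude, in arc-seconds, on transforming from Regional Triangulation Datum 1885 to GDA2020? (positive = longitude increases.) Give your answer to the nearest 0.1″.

sin φ = -0.597655, cos φ = 0.801754, sin λ = 0.796759, cos λ = -0.604297.
East component: ΔE = −sin λ·ΔX + cos λ·ΔY = −(0.796759)(480.4) + (-0.604297)(636.5) = -767.40 m.
1° of latitude spans 111000 m; at latitude φ, 1° of longitude spans that × cos φ = 88994.6 m, so Δλ = -767.40 / 88994.6 × 3600 = -31.043″.

Δλ = -31.0″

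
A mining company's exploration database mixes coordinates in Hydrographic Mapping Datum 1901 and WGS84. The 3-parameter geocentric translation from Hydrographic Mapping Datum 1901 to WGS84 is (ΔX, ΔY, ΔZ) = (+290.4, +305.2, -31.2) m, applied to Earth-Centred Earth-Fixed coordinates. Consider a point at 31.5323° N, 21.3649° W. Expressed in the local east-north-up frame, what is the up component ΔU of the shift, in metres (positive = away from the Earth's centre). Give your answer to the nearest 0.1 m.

ΔU = 119.4 m

At φ = 31.5323°, λ = -21.3649°: sin φ = 0.522979, cos φ = 0.852345, sin λ = -0.364306, cos λ = 0.931279.
ΔU = cos φ cos λ·ΔX + cos φ sin λ·ΔY + sin φ·ΔZ = (0.852345)(0.931279)(290.4) + (0.852345)(-0.364306)(305.2) + (0.522979)(-31.2) = 119.43 m.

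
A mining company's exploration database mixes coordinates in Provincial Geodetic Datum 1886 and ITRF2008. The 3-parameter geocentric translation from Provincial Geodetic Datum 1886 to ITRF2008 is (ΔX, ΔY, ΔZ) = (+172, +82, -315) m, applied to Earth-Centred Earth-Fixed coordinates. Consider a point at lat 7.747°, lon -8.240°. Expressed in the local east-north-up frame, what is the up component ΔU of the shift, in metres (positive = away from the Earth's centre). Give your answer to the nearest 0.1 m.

ΔU = 114.6 m

The local up (radial) axis is (cos φ cos λ, cos φ sin λ, sin φ), giving ΔU = 168.671 − 11.645 − 42.462 = 114.56 m.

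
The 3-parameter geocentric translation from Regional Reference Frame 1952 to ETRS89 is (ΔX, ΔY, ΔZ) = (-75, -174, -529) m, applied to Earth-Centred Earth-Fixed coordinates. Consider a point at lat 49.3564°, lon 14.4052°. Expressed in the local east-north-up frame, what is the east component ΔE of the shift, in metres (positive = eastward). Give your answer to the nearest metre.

The local east axis at (φ, λ) is (−sin λ, cos λ, 0), so ΔE = −sin(14.4052°)·(-75) + cos(14.4052°)·(-174) = -149.87 m.

ΔE = -150 m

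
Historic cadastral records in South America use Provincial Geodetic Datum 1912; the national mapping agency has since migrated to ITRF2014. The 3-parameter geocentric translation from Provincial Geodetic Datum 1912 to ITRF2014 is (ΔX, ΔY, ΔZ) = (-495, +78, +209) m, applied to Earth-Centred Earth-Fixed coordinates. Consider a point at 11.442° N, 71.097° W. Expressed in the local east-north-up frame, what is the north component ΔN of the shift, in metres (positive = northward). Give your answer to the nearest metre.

ΔN = 251 m

The local north axis is (−sin φ cos λ, −sin φ sin λ, cos φ), giving ΔN = 31.812 + 14.639 + 204.846 = 251.30 m.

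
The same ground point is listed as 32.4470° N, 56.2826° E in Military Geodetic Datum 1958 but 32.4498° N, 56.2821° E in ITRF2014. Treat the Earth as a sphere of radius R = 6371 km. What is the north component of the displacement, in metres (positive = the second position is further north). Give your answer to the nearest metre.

ΔN = 311 m

Δφ = 32.4498° − 32.4470° = +0.0028°; Δλ = 56.2821° − 56.2826° = -0.0005°.
1° along a meridian = πR/180 = 111195 m.
ΔN = Δφ × 111195 = 311.3 m; ΔE = Δλ × 111195 × cos(32.4470°) = -0.0005 × 111195 × 0.843888 = -46.9 m.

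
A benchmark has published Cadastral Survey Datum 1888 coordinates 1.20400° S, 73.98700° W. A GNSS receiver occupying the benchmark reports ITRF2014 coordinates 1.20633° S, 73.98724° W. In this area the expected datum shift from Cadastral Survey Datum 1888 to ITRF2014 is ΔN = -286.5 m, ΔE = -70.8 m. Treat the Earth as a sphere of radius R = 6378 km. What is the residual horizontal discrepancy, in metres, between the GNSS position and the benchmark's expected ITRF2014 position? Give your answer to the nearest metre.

Observed coordinate differences: Δφ = -0.00233°, Δλ = -0.00024°.
Converting to metres (1° lat = 111317 m, cos φ = 0.999779): observed ΔN = -259.4 m, observed ΔE = -26.7 m.
Subtracting the expected shift leaves a residual of -259.4 − (-286.5) = 27.1 m north and -26.7 − (-70.8) = 44.1 m east.
Residual distance = √(27.1² + 44.1²) = 51.8 m.

52 m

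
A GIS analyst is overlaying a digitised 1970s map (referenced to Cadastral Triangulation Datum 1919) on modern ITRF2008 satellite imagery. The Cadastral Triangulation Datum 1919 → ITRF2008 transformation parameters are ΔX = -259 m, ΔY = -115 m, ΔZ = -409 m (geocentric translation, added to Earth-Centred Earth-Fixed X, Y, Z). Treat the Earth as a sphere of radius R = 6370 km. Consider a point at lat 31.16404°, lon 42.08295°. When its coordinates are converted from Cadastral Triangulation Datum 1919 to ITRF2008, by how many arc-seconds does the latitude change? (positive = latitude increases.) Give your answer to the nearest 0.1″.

Δφ = -6.8″

sin φ = 0.517490, cos φ = 0.855689, sin λ = 0.670206, cos λ = 0.742175.
North component: ΔN = −sin φ cos λ·ΔX − sin φ sin λ·ΔY + cos φ·ΔZ = −(0.517490)(0.742175)(-259) − (0.517490)(0.670206)(-115) + (0.855689)(-409) = -210.62 m.
1° of latitude spans πR/180 = 111177 m, so Δφ = -210.62 / 111177 × 3600 = -6.820″.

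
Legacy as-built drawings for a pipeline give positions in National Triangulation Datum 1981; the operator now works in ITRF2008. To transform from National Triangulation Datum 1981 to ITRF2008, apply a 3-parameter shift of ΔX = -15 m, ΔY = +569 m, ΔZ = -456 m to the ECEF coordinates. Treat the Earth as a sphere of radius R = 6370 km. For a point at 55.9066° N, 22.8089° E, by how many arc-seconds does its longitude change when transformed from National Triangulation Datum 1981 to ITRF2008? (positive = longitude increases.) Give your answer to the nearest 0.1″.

Δλ = 30.6″

sin φ = 0.828125, cos φ = 0.560544, sin λ = 0.387659, cos λ = 0.921803.
East component: ΔE = −sin λ·ΔX + cos λ·ΔY = −(0.387659)(-15) + (0.921803)(569) = 530.32 m.
1° of latitude spans πR/180 = 111177 m; at latitude φ, 1° of longitude spans that × cos φ = 62319.8 m, so Δλ = 530.32 / 62319.8 × 3600 = 30.635″.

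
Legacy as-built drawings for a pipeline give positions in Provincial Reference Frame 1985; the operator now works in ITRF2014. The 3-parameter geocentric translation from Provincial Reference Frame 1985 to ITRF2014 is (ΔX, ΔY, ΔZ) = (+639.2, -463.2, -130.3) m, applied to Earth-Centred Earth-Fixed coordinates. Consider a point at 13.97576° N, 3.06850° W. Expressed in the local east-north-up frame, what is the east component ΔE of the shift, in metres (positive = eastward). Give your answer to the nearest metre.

ΔE = -428 m

The local east axis at (φ, λ) is (−sin λ, cos λ, 0), so ΔE = −sin(-3.06850°)·639.2 + cos(-3.06850°)·(-463.2) = -428.32 m.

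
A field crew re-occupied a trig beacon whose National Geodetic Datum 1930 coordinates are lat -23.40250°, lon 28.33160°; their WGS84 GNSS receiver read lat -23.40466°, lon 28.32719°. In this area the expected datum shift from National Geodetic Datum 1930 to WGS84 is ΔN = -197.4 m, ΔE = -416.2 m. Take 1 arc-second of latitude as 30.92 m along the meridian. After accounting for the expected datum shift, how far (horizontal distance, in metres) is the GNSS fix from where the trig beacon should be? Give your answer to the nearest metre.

55 m

Observed coordinate differences: Δφ = -0.00216°, Δλ = -0.00441°.
Converting to metres (1° lat = 111312 m, cos φ = 0.917737): observed ΔN = -240.4 m, observed ΔE = -450.5 m.
Subtracting the expected shift leaves a residual of -240.4 − (-197.4) = -43.0 m north and -450.5 − (-416.2) = -34.3 m east.
Residual distance = √((-43.0)² + (-34.3)²) = 55.0 m.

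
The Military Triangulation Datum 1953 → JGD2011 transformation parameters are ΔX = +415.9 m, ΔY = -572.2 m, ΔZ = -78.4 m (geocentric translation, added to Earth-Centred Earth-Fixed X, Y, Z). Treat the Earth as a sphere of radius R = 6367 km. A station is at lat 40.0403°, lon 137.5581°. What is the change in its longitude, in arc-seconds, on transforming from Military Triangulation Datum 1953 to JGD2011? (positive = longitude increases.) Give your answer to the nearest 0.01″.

sin φ = 0.643326, cos φ = 0.765592, sin λ = 0.674842, cos λ = -0.737962.
East component: ΔE = −sin λ·ΔX + cos λ·ΔY = −(0.674842)(415.9) + (-0.737962)(-572.2) = 141.59 m.
1° of latitude spans πR/180 = 111125 m; at latitude φ, 1° of longitude spans that × cos φ = 85076.5 m, so Δλ = 141.59 / 85076.5 × 3600 = 5.992″.

Δλ = 5.99″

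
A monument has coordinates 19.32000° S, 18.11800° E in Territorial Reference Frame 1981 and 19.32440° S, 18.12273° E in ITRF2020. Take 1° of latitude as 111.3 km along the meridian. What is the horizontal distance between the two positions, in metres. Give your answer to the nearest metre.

698 m

Δφ = -19.32440° − -19.32000° = -0.00440°; Δλ = 18.12273° − 18.11800° = +0.00473°.
ΔN = Δφ × 111300 = -489.7 m; ΔE = Δλ × 111300 × cos(-19.32000°) = +0.00473 × 111300 × 0.943686 = 496.8 m.
Distance = √(ΔE² + ΔN²) = √(496.8² + (-489.7)²) = 697.6 m.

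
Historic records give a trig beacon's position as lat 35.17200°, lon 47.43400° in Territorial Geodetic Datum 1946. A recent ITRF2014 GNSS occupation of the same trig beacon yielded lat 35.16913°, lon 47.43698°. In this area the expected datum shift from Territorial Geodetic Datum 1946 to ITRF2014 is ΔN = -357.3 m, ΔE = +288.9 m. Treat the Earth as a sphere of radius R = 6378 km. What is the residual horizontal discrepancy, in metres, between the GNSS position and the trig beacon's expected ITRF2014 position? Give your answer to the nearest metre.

Observed coordinate differences: Δφ = -0.00287°, Δλ = +0.00298°.
Converting to metres (1° lat = 111317 m, cos φ = 0.817426): observed ΔN = -319.5 m, observed ΔE = 271.2 m.
Subtracting the expected shift leaves a residual of -319.5 − (-357.3) = 37.8 m north and 271.2 − (288.9) = -17.7 m east.
Residual distance = √(37.8² + (-17.7)²) = 41.8 m.

42 m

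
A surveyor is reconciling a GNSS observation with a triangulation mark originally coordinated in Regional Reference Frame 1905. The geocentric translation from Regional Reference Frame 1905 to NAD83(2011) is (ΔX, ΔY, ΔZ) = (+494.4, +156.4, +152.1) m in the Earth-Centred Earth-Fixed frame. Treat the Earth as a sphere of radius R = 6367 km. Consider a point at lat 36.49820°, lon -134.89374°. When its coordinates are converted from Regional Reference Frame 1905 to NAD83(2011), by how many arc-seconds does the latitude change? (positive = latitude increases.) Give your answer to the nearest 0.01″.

sin φ = 0.594798, cos φ = 0.803876, sin λ = -0.708417, cos λ = -0.705794.
North component: ΔN = −sin φ cos λ·ΔX − sin φ sin λ·ΔY + cos φ·ΔZ = −(0.594798)(-0.705794)(494.4) − (0.594798)(-0.708417)(156.4) + (0.803876)(152.1) = 395.72 m.
1° of latitude spans πR/180 = 111125 m, so Δφ = 395.72 / 111125 × 3600 = 12.820″.

Δφ = 12.82″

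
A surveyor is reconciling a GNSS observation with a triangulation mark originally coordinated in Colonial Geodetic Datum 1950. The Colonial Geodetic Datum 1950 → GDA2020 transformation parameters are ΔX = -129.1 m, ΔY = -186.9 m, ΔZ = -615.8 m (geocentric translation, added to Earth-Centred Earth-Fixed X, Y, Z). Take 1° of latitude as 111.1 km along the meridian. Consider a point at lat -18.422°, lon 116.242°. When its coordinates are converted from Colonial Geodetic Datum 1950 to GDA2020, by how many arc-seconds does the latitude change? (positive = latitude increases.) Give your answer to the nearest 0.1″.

Δφ = -20.1″

sin φ = -0.316013, cos φ = 0.948755, sin λ = 0.896934, cos λ = -0.442163.
North component: ΔN = −sin φ cos λ·ΔX − sin φ sin λ·ΔY + cos φ·ΔZ = −(-0.316013)(-0.442163)(-129.1) − (-0.316013)(0.896934)(-186.9) + (0.948755)(-615.8) = -619.18 m.
1° of latitude spans 111100 m, so Δφ = -619.18 / 111100 × 3600 = -20.063″.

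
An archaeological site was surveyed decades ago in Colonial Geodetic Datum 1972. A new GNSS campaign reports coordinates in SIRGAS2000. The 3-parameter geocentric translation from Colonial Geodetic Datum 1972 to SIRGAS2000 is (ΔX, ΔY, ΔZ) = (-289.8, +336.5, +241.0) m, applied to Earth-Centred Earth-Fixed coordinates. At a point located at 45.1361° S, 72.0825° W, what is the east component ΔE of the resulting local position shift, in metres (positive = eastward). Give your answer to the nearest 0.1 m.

ΔE = -172.2 m

At φ = -45.1361°, λ = -72.0825°: sin φ = -0.708784, cos φ = 0.705425, sin λ = -0.951500, cos λ = 0.307647.
ΔE = −sin λ·ΔX + cos λ·ΔY = −(-0.951500)·(-289.8) + (0.307647)·(336.5) = -172.22 m.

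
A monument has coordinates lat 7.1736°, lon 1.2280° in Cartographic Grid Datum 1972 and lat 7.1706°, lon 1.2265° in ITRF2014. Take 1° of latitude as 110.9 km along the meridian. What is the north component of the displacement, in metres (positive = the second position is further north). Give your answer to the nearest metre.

ΔN = -333 m

Δφ = 7.1706° − 7.1736° = -0.0030°; Δλ = 1.2265° − 1.2280° = -0.0015°.
ΔN = Δφ × 110900 = -332.7 m; ΔE = Δλ × 110900 × cos(7.1736°) = -0.0015 × 110900 × 0.992172 = -165.0 m.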